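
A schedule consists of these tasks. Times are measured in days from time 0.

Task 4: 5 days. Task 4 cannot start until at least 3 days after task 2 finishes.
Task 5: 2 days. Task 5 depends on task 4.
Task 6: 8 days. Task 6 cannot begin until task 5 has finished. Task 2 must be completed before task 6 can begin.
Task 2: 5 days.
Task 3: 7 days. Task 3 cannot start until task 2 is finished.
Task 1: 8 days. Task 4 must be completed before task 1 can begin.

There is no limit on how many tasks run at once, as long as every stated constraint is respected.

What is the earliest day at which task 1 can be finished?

Task 2 can start immediately at day 0; it finishes at day 5.
Task 4 waits on task 2 (finishes day 5, plus 3-day gap → day 8), so it starts at day 8 and finishes at 8 + 5 = day 13.
After task 4 (finishes day 13), task 1 can start at day 13 and finishes at day 21.

21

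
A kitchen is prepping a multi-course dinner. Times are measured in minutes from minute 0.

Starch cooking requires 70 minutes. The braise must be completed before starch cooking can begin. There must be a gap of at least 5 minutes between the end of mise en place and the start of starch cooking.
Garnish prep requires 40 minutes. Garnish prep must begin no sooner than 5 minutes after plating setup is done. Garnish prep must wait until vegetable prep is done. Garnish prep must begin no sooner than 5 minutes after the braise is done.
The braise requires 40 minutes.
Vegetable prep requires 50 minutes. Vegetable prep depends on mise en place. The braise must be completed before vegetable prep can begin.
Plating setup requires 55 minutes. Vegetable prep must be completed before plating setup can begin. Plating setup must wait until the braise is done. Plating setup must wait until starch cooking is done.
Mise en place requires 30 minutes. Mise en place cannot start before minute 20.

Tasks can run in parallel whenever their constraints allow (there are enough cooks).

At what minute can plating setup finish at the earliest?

180

The braise can start immediately at minute 0; it finishes at minute 40.
Mise en place waits on its own release at minute 20, so it starts at minute 20 and finishes at 20 + 30 = minute 50.
Starch cooking needs all of the braise (finishes minute 40); mise en place (finishes minute 50, plus 5-minute gap → minute 55). That puts its earliest start at minute 55; it finishes at 55 + 70 = minute 125.
For vegetable prep: mise en place (finishes minute 50); the braise (finishes minute 40). Taking the maximum gives a start of minute 50, and it finishes at 50 + 50 = minute 100.
For plating setup: vegetable prep (finishes minute 100); the braise (finishes minute 40); starch cooking (finishes minute 125). Taking the maximum gives a start of minute 125, and it finishes at 125 + 55 = minute 180.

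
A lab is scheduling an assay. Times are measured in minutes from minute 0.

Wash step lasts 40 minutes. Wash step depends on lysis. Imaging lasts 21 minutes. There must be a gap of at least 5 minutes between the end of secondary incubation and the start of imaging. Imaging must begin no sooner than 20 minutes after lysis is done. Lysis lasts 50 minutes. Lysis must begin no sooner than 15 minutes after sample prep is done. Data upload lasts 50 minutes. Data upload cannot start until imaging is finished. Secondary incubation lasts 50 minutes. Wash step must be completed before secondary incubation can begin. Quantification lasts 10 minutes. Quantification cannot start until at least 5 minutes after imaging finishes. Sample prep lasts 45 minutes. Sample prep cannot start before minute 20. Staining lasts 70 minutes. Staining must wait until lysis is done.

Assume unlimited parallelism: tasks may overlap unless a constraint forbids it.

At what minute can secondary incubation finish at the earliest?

220

Sample prep cannot begin until its own release at minute 20. It runs from minute 20 to 20 + 45 = minute 65.
Lysis cannot begin until sample prep (finishes minute 65, plus 15-minute gap → minute 80). It runs from minute 80 to 80 + 50 = minute 130.
After lysis (finishes minute 130), wash step can start at minute 130 and finishes at minute 170.
Secondary incubation waits on wash step (finishes minute 170), so it starts at minute 170 and finishes at 170 + 50 = minute 220.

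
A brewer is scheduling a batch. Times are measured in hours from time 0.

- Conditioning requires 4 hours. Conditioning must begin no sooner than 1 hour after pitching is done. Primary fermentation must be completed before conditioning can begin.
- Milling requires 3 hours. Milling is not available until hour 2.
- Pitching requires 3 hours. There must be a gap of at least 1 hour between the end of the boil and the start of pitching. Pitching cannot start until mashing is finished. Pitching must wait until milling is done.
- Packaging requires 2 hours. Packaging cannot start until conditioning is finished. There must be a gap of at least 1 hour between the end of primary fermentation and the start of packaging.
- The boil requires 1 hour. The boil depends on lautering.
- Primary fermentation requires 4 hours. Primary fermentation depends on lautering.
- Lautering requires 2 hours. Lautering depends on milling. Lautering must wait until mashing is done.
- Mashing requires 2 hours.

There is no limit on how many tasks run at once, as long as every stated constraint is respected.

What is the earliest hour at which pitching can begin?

Mashing can start immediately at hour 0; it finishes at hour 2.
Milling waits on its own release at hour 2, so it starts at hour 2 and finishes at 2 + 3 = hour 5.
Lautering cannot start until milling (finishes hour 5); mashing (finishes hour 2). The controlling bound is hour 5, so lautering finishes at 5 + 2 = hour 7.
The boil cannot begin until lautering (finishes hour 7). It runs from hour 7 to 7 + 1 = hour 8.
Pitching waits on the boil (finishes hour 8, plus 1-hour gap → hour 9); mashing (finishes hour 2); milling (finishes hour 5). The latest of these is hour 9, which is the earliest pitching can start.

9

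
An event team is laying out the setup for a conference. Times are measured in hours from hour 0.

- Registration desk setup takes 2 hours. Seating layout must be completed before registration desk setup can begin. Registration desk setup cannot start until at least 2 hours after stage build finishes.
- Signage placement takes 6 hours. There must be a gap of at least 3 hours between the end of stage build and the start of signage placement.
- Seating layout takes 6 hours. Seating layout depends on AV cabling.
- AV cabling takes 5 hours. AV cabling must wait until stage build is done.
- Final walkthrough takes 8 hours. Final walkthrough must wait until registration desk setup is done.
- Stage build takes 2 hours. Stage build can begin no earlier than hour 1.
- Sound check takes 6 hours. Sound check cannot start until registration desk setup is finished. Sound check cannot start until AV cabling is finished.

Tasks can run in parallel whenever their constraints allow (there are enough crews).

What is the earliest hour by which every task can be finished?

Stage build cannot begin until its own release at hour 1. It runs from hour 1 to 1 + 2 = hour 3.
Signage placement cannot begin until stage build (finishes hour 3, plus 3-hour gap → hour 6). It runs from hour 6 to 6 + 6 = hour 12.
AV cabling cannot begin until stage build (finishes hour 3). It runs from hour 3 to 3 + 5 = hour 8.
Seating layout cannot begin until AV cabling (finishes hour 8). It runs from hour 8 to 8 + 6 = hour 14.
Registration desk setup cannot start until seating layout (finishes hour 14); stage build (finishes hour 3, plus 2-hour gap → hour 5). The controlling bound is hour 14, so registration desk setup finishes at 14 + 2 = hour 16.
Final walkthrough cannot begin until registration desk setup (finishes hour 16). It runs from hour 16 to 16 + 8 = hour 24.
Sound check needs all of registration desk setup (finishes hour 16); AV cabling (finishes hour 8). That puts its earliest start at hour 16; it finishes at 16 + 6 = hour 22.
All tasks are finished once the last one completes. Finish times: Stage build at 3, AV cabling at 8, Seating layout at 14, Registration desk setup at 16, Signage placement at 12, Sound check at 22, Final walkthrough at 24. The latest is hour 24.

24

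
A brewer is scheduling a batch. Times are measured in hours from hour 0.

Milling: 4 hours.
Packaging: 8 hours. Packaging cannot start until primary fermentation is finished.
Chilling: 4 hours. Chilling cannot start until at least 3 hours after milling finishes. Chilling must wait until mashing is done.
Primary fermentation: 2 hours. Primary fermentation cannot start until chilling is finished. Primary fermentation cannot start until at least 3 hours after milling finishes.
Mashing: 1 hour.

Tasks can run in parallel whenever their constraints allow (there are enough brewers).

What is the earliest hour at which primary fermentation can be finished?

13

Nothing blocks mashing, so it runs from hour 0 to hour 1.
Milling can start immediately at hour 0; it finishes at hour 4.
Chilling needs all of milling (finishes hour 4, plus 3-hour gap → hour 7); mashing (finishes hour 1). That puts its earliest start at hour 7; it finishes at 7 + 4 = hour 11.
Primary fermentation needs all of chilling (finishes hour 11); milling (finishes hour 4, plus 3-hour gap → hour 7). That puts its earliest start at hour 11; it finishes at 11 + 2 = hour 13.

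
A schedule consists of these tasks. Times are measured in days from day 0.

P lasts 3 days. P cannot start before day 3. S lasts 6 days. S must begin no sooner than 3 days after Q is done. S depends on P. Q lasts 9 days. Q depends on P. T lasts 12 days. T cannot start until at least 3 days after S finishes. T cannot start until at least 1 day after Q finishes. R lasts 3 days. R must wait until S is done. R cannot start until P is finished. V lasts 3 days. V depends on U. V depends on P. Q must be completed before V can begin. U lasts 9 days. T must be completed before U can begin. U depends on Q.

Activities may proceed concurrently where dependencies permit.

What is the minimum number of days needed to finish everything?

P cannot begin until its own release at day 3. It runs from day 3 to 3 + 3 = day 6.
After P (finishes day 6), Q can start at day 6 and finishes at day 15.
S needs all of Q (finishes day 15, plus 3-day gap → day 18); P (finishes day 6). That puts its earliest start at day 18; it finishes at 18 + 6 = day 24.
T cannot start until S (finishes day 24, plus 3-day gap → day 27); Q (finishes day 15, plus 1-day gap → day 16). The controlling bound is day 27, so T finishes at 27 + 12 = day 39.
U needs all of T (finishes day 39); Q (finishes day 15). That puts its earliest start at day 39; it finishes at 39 + 9 = day 48.
V needs all of U (finishes day 48); P (finishes day 6); Q (finishes day 15). That puts its earliest start at day 48; it finishes at 48 + 3 = day 51.
R cannot start until S (finishes day 24); P (finishes day 6). The controlling bound is day 24, so R finishes at 24 + 3 = day 27.
All tasks are finished once the last one completes. Finish times: P at 6, Q at 15, R at 27, S at 24, T at 39, U at 48, V at 51. The latest is day 51.

51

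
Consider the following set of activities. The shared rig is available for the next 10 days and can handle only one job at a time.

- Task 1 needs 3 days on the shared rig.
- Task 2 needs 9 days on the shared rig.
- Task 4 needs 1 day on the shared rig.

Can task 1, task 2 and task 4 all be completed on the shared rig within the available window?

Running back to back, the jobs need 3 + 9 + 1 = 13 days on the shared rig.
Since 13 > 10, they cannot all fit.

No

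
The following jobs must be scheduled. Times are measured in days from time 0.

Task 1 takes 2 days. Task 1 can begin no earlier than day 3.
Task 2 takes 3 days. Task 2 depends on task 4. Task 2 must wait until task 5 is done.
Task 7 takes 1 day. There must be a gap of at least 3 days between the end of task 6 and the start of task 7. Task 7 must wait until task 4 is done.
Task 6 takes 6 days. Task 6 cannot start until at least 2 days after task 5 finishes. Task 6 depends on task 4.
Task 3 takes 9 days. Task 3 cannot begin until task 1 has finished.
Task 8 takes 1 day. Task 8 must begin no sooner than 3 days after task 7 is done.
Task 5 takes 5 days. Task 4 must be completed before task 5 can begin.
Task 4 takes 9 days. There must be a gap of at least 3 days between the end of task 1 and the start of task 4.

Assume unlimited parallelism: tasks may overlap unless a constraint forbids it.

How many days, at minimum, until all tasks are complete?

Task 1 cannot begin until its own release at day 3. It runs from day 3 to 3 + 2 = day 5.
After task 1 (finishes day 5, plus 3-day gap → day 8), task 4 can start at day 8 and finishes at day 17.
After task 4 (finishes day 17), task 5 can start at day 17 and finishes at day 22.
For task 6: task 5 (finishes day 22, plus 2-day gap → day 24); task 4 (finishes day 17). Taking the maximum gives a start of day 24, and it finishes at 24 + 6 = day 30.
Task 7 needs all of task 6 (finishes day 30, plus 3-day gap → day 33); task 4 (finishes day 17). That puts its earliest start at day 33; it finishes at 33 + 1 = day 34.
Task 8 cannot begin until task 7 (finishes day 34, plus 3-day gap → day 37). It runs from day 37 to 37 + 1 = day 38.
Task 2 needs all of task 4 (finishes day 17); task 5 (finishes day 22). That puts its earliest start at day 22; it finishes at 22 + 3 = day 25.
After task 1 (finishes day 5), task 3 can start at day 5 and finishes at day 14.
All tasks are finished once the last one completes. Finish times: Task 1 at 5, Task 2 at 25, Task 3 at 14, Task 4 at 17, Task 5 at 22, Task 6 at 30, Task 7 at 34, Task 8 at 38. The latest is day 38.

38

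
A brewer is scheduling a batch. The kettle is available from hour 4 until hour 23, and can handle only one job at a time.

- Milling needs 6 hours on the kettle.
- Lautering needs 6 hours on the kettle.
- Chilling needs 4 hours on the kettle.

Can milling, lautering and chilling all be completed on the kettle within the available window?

The kettle window is 23 − 4 = 19 hours.
Running back to back, the jobs need 6 + 6 + 4 = 16 hours on the kettle.
Since 16 ≤ 19, they fit within the window.

Yes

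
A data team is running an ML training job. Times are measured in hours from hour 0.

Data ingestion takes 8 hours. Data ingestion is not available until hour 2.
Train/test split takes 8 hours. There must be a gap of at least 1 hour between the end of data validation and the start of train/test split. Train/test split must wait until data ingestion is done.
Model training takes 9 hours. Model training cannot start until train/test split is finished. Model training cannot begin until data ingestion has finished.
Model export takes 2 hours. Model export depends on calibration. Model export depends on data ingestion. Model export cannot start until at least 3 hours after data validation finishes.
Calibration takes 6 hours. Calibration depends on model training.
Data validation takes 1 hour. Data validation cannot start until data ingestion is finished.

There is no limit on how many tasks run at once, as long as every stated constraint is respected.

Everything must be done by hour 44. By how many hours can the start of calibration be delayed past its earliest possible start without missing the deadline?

Data ingestion waits on its own release at hour 2, so it starts at hour 2 and finishes at 2 + 8 = hour 10.
After data ingestion (finishes hour 10), data validation can start at hour 10 and finishes at hour 11.
Train/test split cannot start until data validation (finishes hour 11, plus 1-hour gap → hour 12); data ingestion (finishes hour 10). The controlling bound is hour 12, so train/test split finishes at 12 + 8 = hour 20.
Model training has to wait for train/test split (finishes hour 20); data ingestion (finishes hour 10). The latest of these is hour 20, so model training runs hour 20 to 20 + 9 = hour 29.
Calibration cannot begin until model training (finishes hour 29). It runs from hour 29 to 29 + 6 = hour 35.

Working backward from the deadline:
To finish by hour 44, model export (duration 2) must start no later than hour 42.
Calibration has to be done before model export (must start by hour 42). That means finishing by hour 42, i.e. starting by 42 − 6 = hour 36.
So calibration can start as early as hour 29 and as late as hour 36, giving 36 − 29 = 7 hours of slack.

7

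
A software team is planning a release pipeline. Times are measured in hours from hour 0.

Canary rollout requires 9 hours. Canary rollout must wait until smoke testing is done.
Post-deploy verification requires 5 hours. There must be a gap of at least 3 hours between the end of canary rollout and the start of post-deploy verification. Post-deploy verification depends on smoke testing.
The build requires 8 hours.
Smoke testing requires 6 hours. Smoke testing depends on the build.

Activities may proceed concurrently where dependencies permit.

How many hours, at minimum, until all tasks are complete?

31

Nothing blocks the build, so it runs from hour 0 to hour 8.
Smoke testing cannot begin until the build (finishes hour 8). It runs from hour 8 to 8 + 6 = hour 14.
Canary rollout cannot begin until smoke testing (finishes hour 14). It runs from hour 14 to 14 + 9 = hour 23.
Post-deploy verification has to wait for canary rollout (finishes hour 23, plus 3-hour gap → hour 26); smoke testing (finishes hour 14). The latest of these is hour 26, so post-deploy verification runs hour 26 to 26 + 5 = hour 31.
All tasks are finished once the last one completes. Finish times: The build at 8, Smoke testing at 14, Canary rollout at 23, Post-deploy verification at 31. The latest is hour 31.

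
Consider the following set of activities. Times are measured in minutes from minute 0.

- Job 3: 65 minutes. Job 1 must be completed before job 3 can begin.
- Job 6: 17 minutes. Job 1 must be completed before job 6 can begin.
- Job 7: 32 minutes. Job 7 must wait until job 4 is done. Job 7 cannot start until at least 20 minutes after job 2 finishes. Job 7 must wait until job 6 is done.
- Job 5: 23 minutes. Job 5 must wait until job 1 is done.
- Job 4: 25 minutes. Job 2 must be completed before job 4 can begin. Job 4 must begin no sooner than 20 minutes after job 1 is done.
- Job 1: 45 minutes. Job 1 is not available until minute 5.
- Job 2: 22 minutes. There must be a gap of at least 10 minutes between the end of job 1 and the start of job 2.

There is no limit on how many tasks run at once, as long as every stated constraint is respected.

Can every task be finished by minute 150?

Job 1 cannot begin until its own release at minute 5. It runs from minute 5 to 5 + 45 = minute 50.
After job 1 (finishes minute 50), job 6 can start at minute 50 and finishes at minute 67.
After job 1 (finishes minute 50), job 5 can start at minute 50 and finishes at minute 73.
Job 3 cannot begin until job 1 (finishes minute 50). It runs from minute 50 to 50 + 65 = minute 115.
Job 2 waits on job 1 (finishes minute 50, plus 10-minute gap → minute 60), so it starts at minute 60 and finishes at 60 + 22 = minute 82.
Job 4 cannot start until job 2 (finishes minute 82); job 1 (finishes minute 50, plus 20-minute gap → minute 70). The controlling bound is minute 82, so job 4 finishes at 82 + 25 = minute 107.
Job 7 needs all of job 4 (finishes minute 107); job 2 (finishes minute 82, plus 20-minute gap → minute 102); job 6 (finishes minute 67). That puts its earliest start at minute 107; it finishes at 107 + 32 = minute 139.
Every task is finished by minute 139, which is no later than the deadline of 150, so the schedule is feasible.

Yes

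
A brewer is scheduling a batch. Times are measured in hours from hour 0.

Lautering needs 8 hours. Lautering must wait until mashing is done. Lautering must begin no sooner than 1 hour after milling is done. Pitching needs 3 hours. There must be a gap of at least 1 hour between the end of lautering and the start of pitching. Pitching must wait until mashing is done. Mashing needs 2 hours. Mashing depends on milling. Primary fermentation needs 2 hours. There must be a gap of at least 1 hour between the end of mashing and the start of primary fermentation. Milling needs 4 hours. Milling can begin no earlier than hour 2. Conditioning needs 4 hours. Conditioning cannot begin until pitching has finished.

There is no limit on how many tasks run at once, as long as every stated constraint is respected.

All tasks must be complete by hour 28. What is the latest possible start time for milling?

6

Conditioning has no dependents, so it just needs to finish by hour 28. Starting by 28 − 4 = hour 24 achieves that.
Since conditioning (must start by hour 24) depends on it, pitching must finish by hour 24. Backing off its 3-hour duration gives a latest start of hour 21.
Lautering has to be done before pitching (must start by hour 21, minus 1-hour gap → hour 20). That means finishing by hour 20, i.e. starting by 20 − 8 = hour 12.
Primary fermentation must finish by hour 28; it takes 2 hours, so it must start by 28 − 2 = hour 26.
Mashing must finish in time for lautering (must start by hour 12); pitching (must start by hour 21); primary fermentation (must start by hour 26, minus 1-hour gap → hour 25). The tightest is hour 12, so mashing must start by 12 − 2 = hour 10.
For milling: mashing (must start by hour 10); lautering (must start by hour 12, minus 1-hour gap → hour 11). The most restrictive is hour 10; with a 4-hour duration, milling must start by hour 6.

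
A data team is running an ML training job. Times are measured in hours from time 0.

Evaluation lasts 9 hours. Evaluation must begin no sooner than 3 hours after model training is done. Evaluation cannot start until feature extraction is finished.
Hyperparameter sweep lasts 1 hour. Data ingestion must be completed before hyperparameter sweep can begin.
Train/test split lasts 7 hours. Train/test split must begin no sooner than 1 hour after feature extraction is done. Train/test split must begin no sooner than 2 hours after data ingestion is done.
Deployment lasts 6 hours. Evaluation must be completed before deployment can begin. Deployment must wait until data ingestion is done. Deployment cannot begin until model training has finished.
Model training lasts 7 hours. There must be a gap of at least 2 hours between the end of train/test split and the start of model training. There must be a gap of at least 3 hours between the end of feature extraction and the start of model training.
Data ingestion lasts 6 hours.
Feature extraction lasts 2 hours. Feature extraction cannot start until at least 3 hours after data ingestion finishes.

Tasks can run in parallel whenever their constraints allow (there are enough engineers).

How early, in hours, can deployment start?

40

Nothing blocks data ingestion, so it runs from hour 0 to hour 6.
After data ingestion (finishes hour 6, plus 3-hour gap → hour 9), feature extraction can start at hour 9 and finishes at hour 11.
Train/test split has to wait for feature extraction (finishes hour 11, plus 1-hour gap → hour 12); data ingestion (finishes hour 6, plus 2-hour gap → hour 8). The latest of these is hour 12, so train/test split runs hour 12 to 12 + 7 = hour 19.
For model training: train/test split (finishes hour 19, plus 2-hour gap → hour 21); feature extraction (finishes hour 11, plus 3-hour gap → hour 14). Taking the maximum gives a start of hour 21, and it finishes at 21 + 7 = hour 28.
For evaluation: model training (finishes hour 28, plus 3-hour gap → hour 31); feature extraction (finishes hour 11). Taking the maximum gives a start of hour 31, and it finishes at 31 + 9 = hour 40.
Deployment waits on evaluation (finishes hour 40); data ingestion (finishes hour 6); model training (finishes hour 28). The latest of these is hour 40, which is the earliest deployment can start.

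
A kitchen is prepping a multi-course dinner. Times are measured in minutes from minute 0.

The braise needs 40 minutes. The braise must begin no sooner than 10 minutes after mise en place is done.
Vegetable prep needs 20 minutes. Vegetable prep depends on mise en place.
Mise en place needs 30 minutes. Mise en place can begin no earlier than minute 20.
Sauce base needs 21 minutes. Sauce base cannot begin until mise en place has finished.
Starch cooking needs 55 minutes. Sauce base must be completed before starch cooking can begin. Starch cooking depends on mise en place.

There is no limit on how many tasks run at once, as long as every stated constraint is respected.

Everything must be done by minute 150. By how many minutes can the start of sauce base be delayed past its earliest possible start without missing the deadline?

24

After its own release at minute 20, mise en place can start at minute 20 and finishes at minute 50.
After mise en place (finishes minute 50), sauce base can start at minute 50 and finishes at minute 71.

Working backward from the deadline:
To finish by minute 150, starch cooking (duration 55) must start no later than minute 95.
Since starch cooking (must start by minute 95) depends on it, sauce base must finish by minute 95. Backing off its 21-minute duration gives a latest start of minute 74.
So sauce base can start as early as minute 50 and as late as minute 74, giving 74 − 50 = 24 minutes of slack.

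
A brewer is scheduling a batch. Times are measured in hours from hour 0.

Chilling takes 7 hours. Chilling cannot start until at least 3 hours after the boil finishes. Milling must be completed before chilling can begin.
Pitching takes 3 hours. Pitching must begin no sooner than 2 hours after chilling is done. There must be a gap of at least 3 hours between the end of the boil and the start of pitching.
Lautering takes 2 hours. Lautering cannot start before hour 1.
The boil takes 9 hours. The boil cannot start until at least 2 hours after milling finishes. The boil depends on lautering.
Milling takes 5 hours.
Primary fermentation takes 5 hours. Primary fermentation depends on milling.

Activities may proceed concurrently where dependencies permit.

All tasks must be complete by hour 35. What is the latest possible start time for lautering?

Pitching must finish by hour 35; it takes 3 hours, so it must start by 35 − 3 = hour 32.
Chilling has to be done before pitching (must start by hour 32, minus 2-hour gap → hour 30). That means finishing by hour 30, i.e. starting by 30 − 7 = hour 23.
The boil feeds chilling (must start by hour 23, minus 3-hour gap → hour 20); pitching (must start by hour 32, minus 3-hour gap → hour 29). Taking the minimum, the boil must finish by hour 20 and start by 20 − 9 = hour 11.
Lautering has to be done before the boil (must start by hour 11). That means finishing by hour 11, i.e. starting by 11 − 2 = hour 9.

9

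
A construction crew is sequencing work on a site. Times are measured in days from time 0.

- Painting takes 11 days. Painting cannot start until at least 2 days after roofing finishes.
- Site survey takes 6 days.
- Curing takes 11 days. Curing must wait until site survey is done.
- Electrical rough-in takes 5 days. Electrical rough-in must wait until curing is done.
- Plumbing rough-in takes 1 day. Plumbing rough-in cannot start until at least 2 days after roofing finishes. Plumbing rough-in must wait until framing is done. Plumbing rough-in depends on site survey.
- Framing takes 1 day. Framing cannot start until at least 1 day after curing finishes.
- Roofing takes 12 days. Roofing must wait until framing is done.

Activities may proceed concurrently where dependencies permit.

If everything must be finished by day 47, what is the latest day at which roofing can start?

22

Plumbing rough-in must finish by day 47; it takes 1 day, so it must start by 47 − 1 = day 46.
Painting has no dependents, so it just needs to finish by day 47. Starting by 47 − 11 = day 36 achieves that.
Roofing has several dependents: plumbing rough-in (must start by day 46, minus 2-day gap → day 44); painting (must start by day 36, minus 2-day gap → day 34). The earliest of those limits is day 34, so roofing must start by 34 − 12 = day 22.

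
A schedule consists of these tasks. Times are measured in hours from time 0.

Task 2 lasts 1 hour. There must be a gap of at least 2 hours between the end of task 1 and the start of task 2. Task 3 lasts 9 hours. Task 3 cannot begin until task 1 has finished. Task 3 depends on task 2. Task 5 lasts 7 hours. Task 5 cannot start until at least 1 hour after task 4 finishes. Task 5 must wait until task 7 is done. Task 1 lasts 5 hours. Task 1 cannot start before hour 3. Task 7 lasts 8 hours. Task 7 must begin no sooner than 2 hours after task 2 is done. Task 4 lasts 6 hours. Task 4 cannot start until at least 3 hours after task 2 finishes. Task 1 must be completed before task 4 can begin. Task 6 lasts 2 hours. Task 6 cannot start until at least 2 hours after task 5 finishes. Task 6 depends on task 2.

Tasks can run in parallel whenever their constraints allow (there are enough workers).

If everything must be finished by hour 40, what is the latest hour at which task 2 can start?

18

Nothing follows task 3; the deadline of hour 40 is its only limit. It must start by 40 − 9 = hour 31.
Task 6 has no dependents, so it just needs to finish by hour 40. Starting by 40 − 2 = hour 38 achieves that.
Since task 6 (must start by hour 38, minus 2-hour gap → hour 36) depends on it, task 5 must finish by hour 36. Backing off its 7-hour duration gives a latest start of hour 29.
Task 4 must finish before task 5 (must start by hour 29, minus 1-hour gap → hour 28). With a 6-hour duration, task 4 must start by 28 − 6 = hour 22.
Task 7 must finish before task 5 (must start by hour 29). With an 8-hour duration, task 7 must start by 29 − 8 = hour 21.
For task 2: task 3 (must start by hour 31); task 4 (must start by hour 22, minus 3-hour gap → hour 19); task 6 (must start by hour 38); task 7 (must start by hour 21, minus 2-hour gap → hour 19). The most restrictive is hour 19; with a 1-hour duration, task 2 must start by hour 18.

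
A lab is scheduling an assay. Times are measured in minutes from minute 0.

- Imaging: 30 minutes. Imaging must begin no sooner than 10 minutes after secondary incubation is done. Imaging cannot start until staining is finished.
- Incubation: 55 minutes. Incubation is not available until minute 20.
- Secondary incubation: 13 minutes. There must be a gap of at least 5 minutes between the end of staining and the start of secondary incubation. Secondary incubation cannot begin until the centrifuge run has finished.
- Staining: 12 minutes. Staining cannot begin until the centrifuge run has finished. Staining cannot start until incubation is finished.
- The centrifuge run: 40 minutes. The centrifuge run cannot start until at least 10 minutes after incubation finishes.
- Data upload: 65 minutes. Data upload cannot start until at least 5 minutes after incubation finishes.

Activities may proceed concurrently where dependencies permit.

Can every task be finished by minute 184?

No

Incubation waits on its own release at minute 20, so it starts at minute 20 and finishes at 20 + 55 = minute 75.
Data upload waits on incubation (finishes minute 75, plus 5-minute gap → minute 80), so it starts at minute 80 and finishes at 80 + 65 = minute 145.
The centrifuge run waits on incubation (finishes minute 75, plus 10-minute gap → minute 85), so it starts at minute 85 and finishes at 85 + 40 = minute 125.
Staining has to wait for the centrifuge run (finishes minute 125); incubation (finishes minute 75). The latest of these is minute 125, so staining runs minute 125 to 125 + 12 = minute 137.
Secondary incubation has to wait for staining (finishes minute 137, plus 5-minute gap → minute 142); the centrifuge run (finishes minute 125). The latest of these is minute 142, so secondary incubation runs minute 142 to 142 + 13 = minute 155.
For imaging: secondary incubation (finishes minute 155, plus 10-minute gap → minute 165); staining (finishes minute 137). Taking the maximum gives a start of minute 165, and it finishes at 165 + 30 = minute 195.
The earliest everything can be done is minute 195, which is after the deadline of 184, so it is not possible.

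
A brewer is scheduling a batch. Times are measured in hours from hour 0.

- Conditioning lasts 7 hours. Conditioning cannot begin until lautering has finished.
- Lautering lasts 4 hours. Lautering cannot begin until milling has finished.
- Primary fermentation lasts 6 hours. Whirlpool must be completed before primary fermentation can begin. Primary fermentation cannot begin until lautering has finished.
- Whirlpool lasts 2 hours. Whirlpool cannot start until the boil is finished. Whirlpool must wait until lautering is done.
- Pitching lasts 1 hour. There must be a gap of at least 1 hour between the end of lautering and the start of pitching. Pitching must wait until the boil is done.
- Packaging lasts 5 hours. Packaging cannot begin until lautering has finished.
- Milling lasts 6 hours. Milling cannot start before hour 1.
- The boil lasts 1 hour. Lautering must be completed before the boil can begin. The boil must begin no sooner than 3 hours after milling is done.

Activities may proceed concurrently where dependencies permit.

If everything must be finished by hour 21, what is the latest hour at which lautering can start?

Primary fermentation must finish by hour 21; it takes 6 hours, so it must start by 21 − 6 = hour 15.
Whirlpool has to be done before primary fermentation (must start by hour 15). That means finishing by hour 15, i.e. starting by 15 − 2 = hour 13.
To finish by hour 21, pitching (duration 1) must start no later than hour 20.
The boil has several dependents: whirlpool (must start by hour 13); pitching (must start by hour 20). The earliest of those limits is hour 13, so the boil must start by 13 − 1 = hour 12.
Nothing follows conditioning; the deadline of hour 21 is its only limit. It must start by 21 − 7 = hour 14.
To finish by hour 21, packaging (duration 5) must start no later than hour 16.
Lautering has several dependents: the boil (must start by hour 12); whirlpool (must start by hour 13); pitching (must start by hour 20, minus 1-hour gap → hour 19); primary fermentation (must start by hour 15); conditioning (must start by hour 14); packaging (must start by hour 16). The earliest of those limits is hour 12, so lautering must start by 12 − 4 = hour 8.

8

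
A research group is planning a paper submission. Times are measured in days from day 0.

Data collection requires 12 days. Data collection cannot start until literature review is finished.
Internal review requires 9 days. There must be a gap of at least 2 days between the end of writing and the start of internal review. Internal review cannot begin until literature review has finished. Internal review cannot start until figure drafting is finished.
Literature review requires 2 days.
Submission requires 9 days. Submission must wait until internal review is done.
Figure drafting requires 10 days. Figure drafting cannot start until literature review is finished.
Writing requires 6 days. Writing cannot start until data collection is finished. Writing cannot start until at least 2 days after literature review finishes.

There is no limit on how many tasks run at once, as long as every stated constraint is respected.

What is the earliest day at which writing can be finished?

Literature review can start immediately at day 0; it finishes at day 2.
Data collection waits on literature review (finishes day 2), so it starts at day 2 and finishes at 2 + 12 = day 14.
Writing has to wait for data collection (finishes day 14); literature review (finishes day 2, plus 2-day gap → day 4). The latest of these is day 14, so writing runs day 14 to 14 + 6 = day 20.

20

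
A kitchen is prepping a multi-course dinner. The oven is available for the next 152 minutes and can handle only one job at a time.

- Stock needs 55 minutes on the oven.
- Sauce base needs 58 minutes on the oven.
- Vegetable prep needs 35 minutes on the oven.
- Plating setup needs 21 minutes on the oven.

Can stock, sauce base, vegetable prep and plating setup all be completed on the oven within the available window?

Running back to back, the jobs need 55 + 58 + 35 + 21 = 169 minutes on the oven.
Since 169 > 152, they cannot all fit.

No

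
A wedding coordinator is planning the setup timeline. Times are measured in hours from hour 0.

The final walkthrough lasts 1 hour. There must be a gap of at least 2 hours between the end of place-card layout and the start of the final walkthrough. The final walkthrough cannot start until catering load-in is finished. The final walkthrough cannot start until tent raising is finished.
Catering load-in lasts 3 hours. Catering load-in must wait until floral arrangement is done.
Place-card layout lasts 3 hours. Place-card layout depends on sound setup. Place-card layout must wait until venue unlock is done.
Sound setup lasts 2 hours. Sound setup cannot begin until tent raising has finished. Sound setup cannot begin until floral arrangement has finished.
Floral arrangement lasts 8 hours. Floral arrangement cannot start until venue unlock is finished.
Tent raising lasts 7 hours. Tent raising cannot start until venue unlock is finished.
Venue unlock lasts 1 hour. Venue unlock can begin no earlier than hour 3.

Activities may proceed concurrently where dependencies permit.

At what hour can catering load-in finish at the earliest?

After its own release at hour 3, venue unlock can start at hour 3 and finishes at hour 4.
Floral arrangement cannot begin until venue unlock (finishes hour 4). It runs from hour 4 to 4 + 8 = hour 12.
Catering load-in waits on floral arrangement (finishes hour 12), so it starts at hour 12 and finishes at 12 + 3 = hour 15.

15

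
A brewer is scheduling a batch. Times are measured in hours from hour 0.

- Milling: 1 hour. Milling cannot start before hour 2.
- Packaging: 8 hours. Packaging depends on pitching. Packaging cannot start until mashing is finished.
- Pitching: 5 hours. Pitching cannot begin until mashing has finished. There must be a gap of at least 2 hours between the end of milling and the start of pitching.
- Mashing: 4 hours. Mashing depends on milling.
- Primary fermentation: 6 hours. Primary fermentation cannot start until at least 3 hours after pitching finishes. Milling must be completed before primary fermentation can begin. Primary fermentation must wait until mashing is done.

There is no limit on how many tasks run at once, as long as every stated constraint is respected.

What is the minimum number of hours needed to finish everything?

After its own release at hour 2, milling can start at hour 2 and finishes at hour 3.
After milling (finishes hour 3), mashing can start at hour 3 and finishes at hour 7.
Pitching cannot start until mashing (finishes hour 7); milling (finishes hour 3, plus 2-hour gap → hour 5). The controlling bound is hour 7, so pitching finishes at 7 + 5 = hour 12.
Packaging cannot start until pitching (finishes hour 12); mashing (finishes hour 7). The controlling bound is hour 12, so packaging finishes at 12 + 8 = hour 20.
Primary fermentation has to wait for pitching (finishes hour 12, plus 3-hour gap → hour 15); milling (finishes hour 3); mashing (finishes hour 7). The latest of these is hour 15, so primary fermentation runs hour 15 to 15 + 6 = hour 21.
All tasks are finished once the last one completes. Finish times: Milling at 3, Mashing at 7, Pitching at 12, Primary fermentation at 21, Packaging at 20. The latest is hour 21.

21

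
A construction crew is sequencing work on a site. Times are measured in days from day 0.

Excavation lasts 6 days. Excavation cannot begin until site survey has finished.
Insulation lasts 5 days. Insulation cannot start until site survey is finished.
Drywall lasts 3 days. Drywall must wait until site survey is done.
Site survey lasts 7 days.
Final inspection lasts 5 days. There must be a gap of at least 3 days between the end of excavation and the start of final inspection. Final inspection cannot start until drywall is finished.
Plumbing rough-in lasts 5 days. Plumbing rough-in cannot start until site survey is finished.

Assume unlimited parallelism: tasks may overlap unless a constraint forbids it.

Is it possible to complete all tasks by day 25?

Yes

Site survey can start immediately at day 0; it finishes at day 7.
After site survey (finishes day 7), drywall can start at day 7 and finishes at day 10.
Insulation waits on site survey (finishes day 7), so it starts at day 7 and finishes at 7 + 5 = day 12.
Plumbing rough-in cannot begin until site survey (finishes day 7). It runs from day 7 to 7 + 5 = day 12.
Excavation waits on site survey (finishes day 7), so it starts at day 7 and finishes at 7 + 6 = day 13.
Final inspection needs all of excavation (finishes day 13, plus 3-day gap → day 16); drywall (finishes day 10). That puts its earliest start at day 16; it finishes at 16 + 5 = day 21.
Every task is finished by day 21, which is no later than the deadline of 25, so the schedule is feasible.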